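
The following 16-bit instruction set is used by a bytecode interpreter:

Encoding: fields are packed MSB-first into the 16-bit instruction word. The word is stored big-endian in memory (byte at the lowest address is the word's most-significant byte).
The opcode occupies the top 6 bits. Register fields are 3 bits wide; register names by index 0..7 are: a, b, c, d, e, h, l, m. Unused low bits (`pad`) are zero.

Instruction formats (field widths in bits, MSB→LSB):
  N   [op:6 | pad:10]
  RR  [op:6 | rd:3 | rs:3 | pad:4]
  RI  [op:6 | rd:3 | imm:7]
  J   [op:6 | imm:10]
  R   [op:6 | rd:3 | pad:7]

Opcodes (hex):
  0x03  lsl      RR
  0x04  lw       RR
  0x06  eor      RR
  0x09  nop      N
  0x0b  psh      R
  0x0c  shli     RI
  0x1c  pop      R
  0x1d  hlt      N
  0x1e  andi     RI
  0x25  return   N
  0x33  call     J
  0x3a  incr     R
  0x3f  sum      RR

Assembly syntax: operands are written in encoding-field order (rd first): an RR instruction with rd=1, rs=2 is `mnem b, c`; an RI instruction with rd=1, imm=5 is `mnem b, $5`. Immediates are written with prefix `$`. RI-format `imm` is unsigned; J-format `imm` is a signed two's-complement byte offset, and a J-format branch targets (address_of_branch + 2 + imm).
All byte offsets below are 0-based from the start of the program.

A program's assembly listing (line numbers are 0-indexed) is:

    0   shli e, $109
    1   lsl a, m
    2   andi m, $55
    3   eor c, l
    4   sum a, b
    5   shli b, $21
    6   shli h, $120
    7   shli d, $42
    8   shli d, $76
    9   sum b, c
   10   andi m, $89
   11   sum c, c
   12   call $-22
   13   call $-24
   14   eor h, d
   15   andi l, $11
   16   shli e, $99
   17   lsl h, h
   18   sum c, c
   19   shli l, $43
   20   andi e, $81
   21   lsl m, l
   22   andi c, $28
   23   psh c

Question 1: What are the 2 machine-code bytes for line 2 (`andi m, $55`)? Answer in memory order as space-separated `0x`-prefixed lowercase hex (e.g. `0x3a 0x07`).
0x7b 0xb7

line 2 (andi): pack op=0x1e:6|rd=7:3|imm=55:7 = 0x7bb7; big→ 7b b7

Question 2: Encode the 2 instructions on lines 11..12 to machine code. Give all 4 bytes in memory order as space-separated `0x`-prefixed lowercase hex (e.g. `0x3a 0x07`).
0xfd 0x20 0xcf 0xea

11. sum fields op=0x3f:6|rd=2:3|rs=2:3|pad=0:4 → word fd20h → fd 20
12. call fields op=0x33:6|imm=-22:10 → word cfeah → cf ea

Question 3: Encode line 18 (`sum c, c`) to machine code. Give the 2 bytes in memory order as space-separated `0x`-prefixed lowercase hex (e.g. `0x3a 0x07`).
0xfd 0x20

18. sum fields op=0x3f:6|rd=2:3|rs=2:3|pad=0:4 → word fd20h → fd 20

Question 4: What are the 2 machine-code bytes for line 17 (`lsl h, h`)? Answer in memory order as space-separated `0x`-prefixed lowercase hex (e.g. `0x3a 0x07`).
0x0e 0xd0

L17: lsl op=0x3:6|rd=5:3|rs=5:3|pad=0:4 ⇒ 0x0ed0 ⇒ big 0e d0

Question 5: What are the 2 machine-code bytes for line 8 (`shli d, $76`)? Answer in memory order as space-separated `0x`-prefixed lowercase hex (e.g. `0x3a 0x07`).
0x31 0xcc

8. shli fields op=0xc:6|rd=3:3|imm=76:7 → word 31cch → 31 cc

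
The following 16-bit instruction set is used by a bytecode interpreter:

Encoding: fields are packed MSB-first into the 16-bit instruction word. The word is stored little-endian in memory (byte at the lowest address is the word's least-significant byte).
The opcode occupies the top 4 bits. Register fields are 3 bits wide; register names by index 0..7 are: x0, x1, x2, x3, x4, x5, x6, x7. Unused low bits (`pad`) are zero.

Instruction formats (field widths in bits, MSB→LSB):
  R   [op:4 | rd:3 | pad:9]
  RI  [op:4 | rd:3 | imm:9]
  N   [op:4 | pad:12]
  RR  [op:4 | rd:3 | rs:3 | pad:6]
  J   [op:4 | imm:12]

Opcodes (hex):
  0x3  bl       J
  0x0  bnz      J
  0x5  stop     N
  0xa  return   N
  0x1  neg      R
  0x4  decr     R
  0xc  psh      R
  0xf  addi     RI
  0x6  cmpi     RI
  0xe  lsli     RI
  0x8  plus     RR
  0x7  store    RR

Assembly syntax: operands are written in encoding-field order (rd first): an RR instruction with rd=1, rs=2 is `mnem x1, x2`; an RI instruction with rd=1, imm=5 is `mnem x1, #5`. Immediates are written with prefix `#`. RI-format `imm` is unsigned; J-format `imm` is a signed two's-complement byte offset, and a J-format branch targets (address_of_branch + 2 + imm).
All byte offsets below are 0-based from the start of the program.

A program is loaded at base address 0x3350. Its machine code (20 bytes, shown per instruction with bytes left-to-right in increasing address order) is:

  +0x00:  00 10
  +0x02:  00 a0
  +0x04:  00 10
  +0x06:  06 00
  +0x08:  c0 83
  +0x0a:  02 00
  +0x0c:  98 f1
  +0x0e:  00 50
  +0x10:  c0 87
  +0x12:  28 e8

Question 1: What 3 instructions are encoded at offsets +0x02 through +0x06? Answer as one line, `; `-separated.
+0x02: 00 a0 ⇒ word 0xa000 (little)
  opcode bits[15:12]=0xa: return/N
+0x04: 00 10 ⇒ word 0x1000 (little)
  opcode bits[15:12]=0x1: neg/R
  [11:9] rd=0 = x0
+0x06: 06 00 ⇒ word 0x0006 (little)
  opcode bits[15:12]=0x0: bnz/J
  [11:0] imm=6 = #6

return; neg x0; bnz #6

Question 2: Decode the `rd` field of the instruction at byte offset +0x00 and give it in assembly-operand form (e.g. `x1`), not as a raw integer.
off 0x00: read 00 10 as little → 0x1000
  op=0x1000>>12=0x1 ⇒ neg (R)
  rd: (w>>9)&0x7=0x0 → x0

x0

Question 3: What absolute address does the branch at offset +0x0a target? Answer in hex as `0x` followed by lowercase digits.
+0x0a: 02 00 ⇒ word 0x0002 (little)
  opcode bits[15:12]=0x0: bnz/J
  imm: (w>>0)&0xfff=0x2 → #2
  target = base 0x3350 + off 0x0a + 2 + imm 2 = 0x335e

0x335e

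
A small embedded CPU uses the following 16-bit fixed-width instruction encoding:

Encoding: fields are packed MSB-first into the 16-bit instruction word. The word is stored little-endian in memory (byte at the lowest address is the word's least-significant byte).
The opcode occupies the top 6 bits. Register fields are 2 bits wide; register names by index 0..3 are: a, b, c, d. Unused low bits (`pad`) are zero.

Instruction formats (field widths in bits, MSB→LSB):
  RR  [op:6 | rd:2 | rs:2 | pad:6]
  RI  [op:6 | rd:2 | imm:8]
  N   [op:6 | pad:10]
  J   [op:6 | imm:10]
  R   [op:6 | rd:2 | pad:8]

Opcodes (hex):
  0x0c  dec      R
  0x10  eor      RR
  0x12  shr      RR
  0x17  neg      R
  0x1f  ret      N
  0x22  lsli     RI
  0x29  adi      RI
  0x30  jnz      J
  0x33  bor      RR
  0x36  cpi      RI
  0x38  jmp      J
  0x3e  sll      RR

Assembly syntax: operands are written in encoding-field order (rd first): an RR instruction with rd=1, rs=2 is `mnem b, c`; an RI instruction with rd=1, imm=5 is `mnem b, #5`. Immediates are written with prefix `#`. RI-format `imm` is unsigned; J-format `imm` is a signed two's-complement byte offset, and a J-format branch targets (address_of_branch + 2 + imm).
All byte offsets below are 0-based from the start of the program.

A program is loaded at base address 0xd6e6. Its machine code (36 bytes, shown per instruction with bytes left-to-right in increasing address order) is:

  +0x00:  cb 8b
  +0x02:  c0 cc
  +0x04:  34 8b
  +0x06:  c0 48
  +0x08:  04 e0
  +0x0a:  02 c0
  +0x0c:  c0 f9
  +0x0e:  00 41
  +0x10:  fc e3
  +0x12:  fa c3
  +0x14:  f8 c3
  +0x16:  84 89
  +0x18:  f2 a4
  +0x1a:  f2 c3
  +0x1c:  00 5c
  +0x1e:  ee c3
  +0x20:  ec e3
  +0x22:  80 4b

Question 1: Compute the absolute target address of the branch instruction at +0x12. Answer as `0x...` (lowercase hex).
0xd6f4

+0x12: fa c3 ⇒ word 0xc3fa (little)
  opcode bits[15:10]=0x30: jnz/J
  imm: (w>>0)&0x3ff=0x3fa (s10→-6) → #-6
  target = base 0xd6e6 + off 0x12 + 2 + imm -6 = 0xd6f4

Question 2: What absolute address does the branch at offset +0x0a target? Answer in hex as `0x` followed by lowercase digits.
+0x0a: 02 c0 ⇒ word 0xc002 (little)
  top 6b → 0x30 → jnz [J]
  imm: (w>>0)&0x3ff=0x2 → #2
  target = base 0xd6e6 + off 0x0a + 2 + imm 2 = 0xd6f4

0xd6f4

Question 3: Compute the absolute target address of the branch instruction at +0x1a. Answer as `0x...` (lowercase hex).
[1a] f2 c3 → 0xc3f2
  op=0xc3f2>>10=0x30 ⇒ jnz (J)
  imm: (w>>0)&0x3ff=0x3f2 (s10→-14) → #-14
  target = base 0xd6e6 + off 0x1a + 2 + imm -14 = 0xd6f4

0xd6f4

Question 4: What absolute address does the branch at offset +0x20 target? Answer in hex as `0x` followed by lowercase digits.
0xd6f4

+0x20: ec e3 ⇒ word 0xe3ec (little)
  op=0xe3ec>>10=0x38 ⇒ jmp (J)
  imm@[9:0]=0x3ec (s10→-20) ⇒ #-20
  target = base 0xd6e6 + off 0x20 + 2 + imm -20 = 0xd6f4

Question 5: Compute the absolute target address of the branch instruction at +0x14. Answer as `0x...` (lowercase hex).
0xd6f4

+0x14: f8 c3 ⇒ word 0xc3f8 (little)
  opcode bits[15:10]=0x30: jnz/J
  imm: (w>>0)&0x3ff=0x3f8 (s10→-8) → #-8
  target = base 0xd6e6 + off 0x14 + 2 + imm -8 = 0xd6f4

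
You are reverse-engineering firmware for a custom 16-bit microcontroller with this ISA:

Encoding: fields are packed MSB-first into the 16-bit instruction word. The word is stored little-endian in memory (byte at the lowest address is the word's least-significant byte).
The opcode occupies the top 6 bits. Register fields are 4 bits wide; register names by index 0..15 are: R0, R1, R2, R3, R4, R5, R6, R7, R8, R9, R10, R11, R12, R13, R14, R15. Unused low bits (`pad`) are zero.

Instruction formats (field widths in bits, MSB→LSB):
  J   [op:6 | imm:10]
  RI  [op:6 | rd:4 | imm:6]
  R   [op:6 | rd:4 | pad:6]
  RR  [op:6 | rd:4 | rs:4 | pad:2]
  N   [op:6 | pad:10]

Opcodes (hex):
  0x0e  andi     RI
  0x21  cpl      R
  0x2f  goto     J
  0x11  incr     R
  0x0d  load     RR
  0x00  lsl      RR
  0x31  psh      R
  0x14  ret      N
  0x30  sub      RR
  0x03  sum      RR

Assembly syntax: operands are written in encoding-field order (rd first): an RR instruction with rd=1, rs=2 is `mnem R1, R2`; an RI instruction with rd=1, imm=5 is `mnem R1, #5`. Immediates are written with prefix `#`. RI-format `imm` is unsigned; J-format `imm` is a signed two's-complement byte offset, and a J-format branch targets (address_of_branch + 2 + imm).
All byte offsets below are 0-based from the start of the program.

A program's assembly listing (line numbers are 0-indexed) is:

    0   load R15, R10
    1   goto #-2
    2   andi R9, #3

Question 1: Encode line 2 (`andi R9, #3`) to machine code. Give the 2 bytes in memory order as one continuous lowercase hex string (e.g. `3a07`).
2. andi fields op=0xe:6|rd=9:4|imm=3:6 → word 3a43h → 43 3a

433a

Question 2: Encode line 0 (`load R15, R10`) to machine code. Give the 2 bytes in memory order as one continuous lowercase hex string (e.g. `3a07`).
0. load fields op=0xd:6|rd=15:4|rs=10:4|pad=0:2 → word 37e8h → e8 37

e837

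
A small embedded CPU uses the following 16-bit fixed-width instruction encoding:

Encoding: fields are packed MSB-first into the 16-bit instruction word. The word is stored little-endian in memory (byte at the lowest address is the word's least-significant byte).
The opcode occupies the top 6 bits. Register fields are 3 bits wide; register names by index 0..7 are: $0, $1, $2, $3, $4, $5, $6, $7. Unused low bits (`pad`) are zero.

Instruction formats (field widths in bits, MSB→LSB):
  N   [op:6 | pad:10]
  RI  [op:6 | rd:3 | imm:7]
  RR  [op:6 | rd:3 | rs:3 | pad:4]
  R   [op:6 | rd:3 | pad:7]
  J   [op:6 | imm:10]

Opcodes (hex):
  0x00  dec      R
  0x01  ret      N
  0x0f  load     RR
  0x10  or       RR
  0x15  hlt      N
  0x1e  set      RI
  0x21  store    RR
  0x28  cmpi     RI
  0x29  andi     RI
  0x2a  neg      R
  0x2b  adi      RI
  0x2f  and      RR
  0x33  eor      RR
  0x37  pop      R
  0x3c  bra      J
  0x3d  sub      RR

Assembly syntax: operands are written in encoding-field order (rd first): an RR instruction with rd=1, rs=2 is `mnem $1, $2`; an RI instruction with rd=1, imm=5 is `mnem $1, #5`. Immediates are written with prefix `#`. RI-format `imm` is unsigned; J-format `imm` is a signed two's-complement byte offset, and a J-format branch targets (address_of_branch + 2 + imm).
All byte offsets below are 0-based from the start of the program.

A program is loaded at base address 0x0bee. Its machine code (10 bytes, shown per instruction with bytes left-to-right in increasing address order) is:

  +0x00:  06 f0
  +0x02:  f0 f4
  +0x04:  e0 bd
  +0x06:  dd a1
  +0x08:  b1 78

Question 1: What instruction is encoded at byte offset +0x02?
@+02  little-endian(f0 f4) = 0xf4f0
  top 6b → 0x3d → sub [RR]
  [9:7] rd=1 = $1
  [6:4] rs=7 = $7

sub $1, $7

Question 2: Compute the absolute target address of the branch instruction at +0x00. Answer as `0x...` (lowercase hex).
@+00  little-endian(06 f0) = 0xf006
  opcode bits[15:10]=0x3c: bra/J
  imm: (w>>0)&0x3ff=0x6 → #6
  target = base 0x0bee + off 0x00 + 2 + imm 6 = 0x0bf6

0x0bf6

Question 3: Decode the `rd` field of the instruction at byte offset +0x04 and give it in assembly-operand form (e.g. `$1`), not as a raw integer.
[04] e0 bd → 0xbde0
  top 6b → 0x2f → and [RR]
  rd@[9:7]=0x3 ⇒ $3
  rs@[6:4]=0x6 ⇒ $6

$3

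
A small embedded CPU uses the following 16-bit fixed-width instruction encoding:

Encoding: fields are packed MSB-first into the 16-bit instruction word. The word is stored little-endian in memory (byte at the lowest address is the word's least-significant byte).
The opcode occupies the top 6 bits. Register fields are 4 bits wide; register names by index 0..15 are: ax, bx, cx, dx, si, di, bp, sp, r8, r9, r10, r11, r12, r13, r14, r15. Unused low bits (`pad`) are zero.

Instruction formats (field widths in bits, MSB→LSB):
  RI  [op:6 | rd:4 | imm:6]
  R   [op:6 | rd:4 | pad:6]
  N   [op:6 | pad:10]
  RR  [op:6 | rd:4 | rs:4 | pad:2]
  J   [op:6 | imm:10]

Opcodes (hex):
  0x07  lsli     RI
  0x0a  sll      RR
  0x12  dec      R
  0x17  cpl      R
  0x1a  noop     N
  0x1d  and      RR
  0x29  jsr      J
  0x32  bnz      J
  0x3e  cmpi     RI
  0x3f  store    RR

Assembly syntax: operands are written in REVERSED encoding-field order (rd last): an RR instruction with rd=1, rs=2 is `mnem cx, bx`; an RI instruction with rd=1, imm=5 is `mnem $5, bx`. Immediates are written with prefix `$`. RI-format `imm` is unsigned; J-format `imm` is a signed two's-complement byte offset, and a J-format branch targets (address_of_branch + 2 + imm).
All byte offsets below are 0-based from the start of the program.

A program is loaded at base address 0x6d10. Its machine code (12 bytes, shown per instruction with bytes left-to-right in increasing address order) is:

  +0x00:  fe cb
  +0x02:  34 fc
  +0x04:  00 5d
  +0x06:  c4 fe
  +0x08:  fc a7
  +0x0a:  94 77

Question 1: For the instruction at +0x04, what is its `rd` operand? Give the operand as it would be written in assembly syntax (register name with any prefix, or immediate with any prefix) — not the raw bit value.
si

[04] 00 5d → 0x5d00
  opcode bits[15:10]=0x17: cpl/R
  rd: (w>>6)&0xf=0x4 → si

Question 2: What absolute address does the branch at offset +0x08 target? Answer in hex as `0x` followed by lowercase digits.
off 0x08: read fc a7 as little → 0xa7fc
  top 6b → 0x29 → jsr [J]
  [9:0] imm=1020 (s10→-4) = $-4
  target = base 0x6d10 + off 0x08 + 2 + imm -4 = 0x6d16

0x6d16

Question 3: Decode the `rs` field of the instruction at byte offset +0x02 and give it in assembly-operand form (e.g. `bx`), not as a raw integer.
r13

@+02  little-endian(34 fc) = 0xfc34
  top 6b → 0x3f → store [RR]
  rd: (w>>6)&0xf=0x0 → ax
  rs: (w>>2)&0xf=0xd → r13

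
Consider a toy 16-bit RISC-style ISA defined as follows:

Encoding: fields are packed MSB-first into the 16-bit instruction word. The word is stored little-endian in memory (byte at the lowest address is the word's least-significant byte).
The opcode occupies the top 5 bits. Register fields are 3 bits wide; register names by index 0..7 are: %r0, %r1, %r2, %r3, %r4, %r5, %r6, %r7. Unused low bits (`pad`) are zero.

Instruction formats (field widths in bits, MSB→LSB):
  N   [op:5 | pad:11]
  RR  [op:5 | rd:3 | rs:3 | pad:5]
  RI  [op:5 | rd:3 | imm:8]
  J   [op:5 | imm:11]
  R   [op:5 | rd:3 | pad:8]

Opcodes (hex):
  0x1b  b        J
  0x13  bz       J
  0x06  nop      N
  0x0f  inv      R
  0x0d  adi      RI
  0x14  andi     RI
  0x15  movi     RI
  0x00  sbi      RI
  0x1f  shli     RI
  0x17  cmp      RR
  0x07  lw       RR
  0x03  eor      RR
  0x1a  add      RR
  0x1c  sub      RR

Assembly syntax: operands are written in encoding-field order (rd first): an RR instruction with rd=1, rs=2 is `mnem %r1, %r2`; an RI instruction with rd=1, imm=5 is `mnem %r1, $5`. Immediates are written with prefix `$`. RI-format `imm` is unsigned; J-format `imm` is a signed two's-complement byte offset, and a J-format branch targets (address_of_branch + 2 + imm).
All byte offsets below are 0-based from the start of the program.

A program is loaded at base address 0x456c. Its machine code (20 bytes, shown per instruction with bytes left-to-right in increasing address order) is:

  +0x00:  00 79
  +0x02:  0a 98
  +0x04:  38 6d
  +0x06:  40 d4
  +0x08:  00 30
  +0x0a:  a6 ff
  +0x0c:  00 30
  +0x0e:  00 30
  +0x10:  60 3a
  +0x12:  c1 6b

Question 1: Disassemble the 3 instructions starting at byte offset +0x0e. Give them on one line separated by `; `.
[0e] 00 30 → 0x3000
  opcode bits[15:11]=0x6: nop/N
[10] 60 3a → 0x3a60
  opcode bits[15:11]=0x7: lw/RR
  [10:8] rd=2 = %r2
  [7:5] rs=3 = %r3
[12] c1 6b → 0x6bc1
  opcode bits[15:11]=0xd: adi/RI
  [10:8] rd=3 = %r3
  [7:0] imm=193 = $193

nop; lw %r2, %r3; adi %r3, $193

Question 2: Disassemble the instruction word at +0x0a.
@+0a  little-endian(a6 ff) = 0xffa6
  top 5b → 0x1f → shli [RI]
  [10:8] rd=7 = %r7
  [7:0] imm=166 = $166

shli %r7, $166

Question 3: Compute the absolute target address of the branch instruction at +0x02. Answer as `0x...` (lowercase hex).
off 0x02: read 0a 98 as little → 0x980a
  top 5b → 0x13 → bz [J]
  [10:0] imm=10 = $10
  target = base 0x456c + off 0x02 + 2 + imm 10 = 0x457a

0x457a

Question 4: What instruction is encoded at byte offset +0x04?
@+04  little-endian(38 6d) = 0x6d38
  opcode bits[15:11]=0xd: adi/RI
  rd@[10:8]=0x5 ⇒ %r5
  imm@[7:0]=0x38 ⇒ $56

adi %r5, $56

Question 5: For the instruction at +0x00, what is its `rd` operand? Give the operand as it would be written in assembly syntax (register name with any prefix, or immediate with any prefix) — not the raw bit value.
off 0x00: read 00 79 as little → 0x7900
  top 5b → 0xf → inv [R]
  rd@[10:8]=0x1 ⇒ %r1

%r1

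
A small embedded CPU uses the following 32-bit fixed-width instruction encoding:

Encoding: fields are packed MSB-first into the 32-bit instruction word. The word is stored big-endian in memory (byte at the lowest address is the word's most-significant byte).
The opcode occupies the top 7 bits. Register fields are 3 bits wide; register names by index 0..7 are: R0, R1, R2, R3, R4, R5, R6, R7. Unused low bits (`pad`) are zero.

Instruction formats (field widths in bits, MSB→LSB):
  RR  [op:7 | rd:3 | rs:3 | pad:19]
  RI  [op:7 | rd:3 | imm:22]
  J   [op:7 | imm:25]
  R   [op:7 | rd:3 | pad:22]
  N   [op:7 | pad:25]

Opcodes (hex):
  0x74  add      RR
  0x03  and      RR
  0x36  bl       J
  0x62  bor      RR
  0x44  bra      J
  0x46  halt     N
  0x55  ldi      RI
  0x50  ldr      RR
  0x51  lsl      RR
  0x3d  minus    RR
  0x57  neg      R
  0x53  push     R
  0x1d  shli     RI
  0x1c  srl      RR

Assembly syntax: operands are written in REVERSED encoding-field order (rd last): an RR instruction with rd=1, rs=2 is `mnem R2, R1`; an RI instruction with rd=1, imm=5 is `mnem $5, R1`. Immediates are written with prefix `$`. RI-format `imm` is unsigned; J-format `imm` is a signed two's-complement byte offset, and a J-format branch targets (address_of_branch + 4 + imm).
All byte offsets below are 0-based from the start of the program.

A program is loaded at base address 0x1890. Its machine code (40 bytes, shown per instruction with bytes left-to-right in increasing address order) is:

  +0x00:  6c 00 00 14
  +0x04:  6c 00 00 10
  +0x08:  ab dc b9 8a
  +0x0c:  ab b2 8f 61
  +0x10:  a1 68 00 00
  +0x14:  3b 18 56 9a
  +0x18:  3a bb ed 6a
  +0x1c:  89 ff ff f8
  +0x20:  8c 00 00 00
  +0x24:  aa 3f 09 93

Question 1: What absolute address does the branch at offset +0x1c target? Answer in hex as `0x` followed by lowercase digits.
+0x1c: 89 ff ff f8 ⇒ word 0x89fffff8 (big)
  opcode bits[31:25]=0x44: bra/J
  [24:0] imm=33554424 (s25→-8) = $-8
  target = base 0x1890 + off 0x1c + 4 + imm -8 = 0x18a8

0x18a8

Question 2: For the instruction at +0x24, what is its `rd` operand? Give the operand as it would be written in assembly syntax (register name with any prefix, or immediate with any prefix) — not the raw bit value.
+0x24: aa 3f 09 93 ⇒ word 0xaa3f0993 (big)
  top 7b → 0x55 → ldi [RI]
  [24:22] rd=0 = R0
  [21:0] imm=4131219 = $4131219

R0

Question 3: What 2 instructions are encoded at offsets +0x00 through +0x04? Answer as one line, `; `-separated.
bl $20; bl $16

@+00  big-endian(6c 00 00 14) = 0x6c000014
  op=0x6c000014>>25=0x36 ⇒ bl (J)
  [24:0] imm=20 = $20
@+04  big-endian(6c 00 00 10) = 0x6c000010
  op=0x6c000010>>25=0x36 ⇒ bl (J)
  [24:0] imm=16 = $16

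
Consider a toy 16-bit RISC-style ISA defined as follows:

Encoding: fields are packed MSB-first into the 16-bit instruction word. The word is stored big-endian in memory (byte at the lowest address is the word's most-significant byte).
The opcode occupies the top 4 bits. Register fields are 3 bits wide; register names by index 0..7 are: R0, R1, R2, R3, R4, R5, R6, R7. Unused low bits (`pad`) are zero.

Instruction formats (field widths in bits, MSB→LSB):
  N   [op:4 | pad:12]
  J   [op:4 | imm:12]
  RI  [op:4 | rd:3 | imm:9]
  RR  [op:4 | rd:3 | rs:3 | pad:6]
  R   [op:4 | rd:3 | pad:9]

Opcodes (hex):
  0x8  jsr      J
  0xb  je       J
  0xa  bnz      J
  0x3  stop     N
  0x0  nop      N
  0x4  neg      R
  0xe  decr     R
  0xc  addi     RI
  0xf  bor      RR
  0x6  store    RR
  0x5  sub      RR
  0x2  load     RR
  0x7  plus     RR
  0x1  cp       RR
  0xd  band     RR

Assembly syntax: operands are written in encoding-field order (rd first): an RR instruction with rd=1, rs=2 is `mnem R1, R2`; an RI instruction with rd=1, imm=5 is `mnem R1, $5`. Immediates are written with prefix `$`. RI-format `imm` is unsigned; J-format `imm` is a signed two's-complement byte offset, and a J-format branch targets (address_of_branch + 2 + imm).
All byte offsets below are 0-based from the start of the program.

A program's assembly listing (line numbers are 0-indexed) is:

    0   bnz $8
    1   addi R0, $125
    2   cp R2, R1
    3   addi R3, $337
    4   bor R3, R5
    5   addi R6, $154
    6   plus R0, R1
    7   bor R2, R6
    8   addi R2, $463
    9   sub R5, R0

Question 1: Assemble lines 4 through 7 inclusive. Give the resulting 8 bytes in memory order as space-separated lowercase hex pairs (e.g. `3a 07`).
f7 40 cc 9a 70 40 f5 80

line 4 (bor): pack op=0xf:4|rd=3:3|rs=5:3|pad=0:6 = 0xf740; big→ f7 40
line 5 (addi): pack op=0xc:4|rd=6:3|imm=154:9 = 0xcc9a; big→ cc 9a
line 6 (plus): pack op=0x7:4|rd=0:3|rs=1:3|pad=0:6 = 0x7040; big→ 70 40
line 7 (bor): pack op=0xf:4|rd=2:3|rs=6:3|pad=0:6 = 0xf580; big→ f5 80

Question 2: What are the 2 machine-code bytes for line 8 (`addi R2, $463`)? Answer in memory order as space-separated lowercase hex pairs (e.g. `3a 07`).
c5 cf

line 8 (addi): pack op=0xc:4|rd=2:3|imm=463:9 = 0xc5cf; big→ c5 cf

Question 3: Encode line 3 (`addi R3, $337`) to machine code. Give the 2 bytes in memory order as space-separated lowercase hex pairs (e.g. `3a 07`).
c7 51

3. addi fields op=0xc:4|rd=3:3|imm=337:9 → word c751h → c7 51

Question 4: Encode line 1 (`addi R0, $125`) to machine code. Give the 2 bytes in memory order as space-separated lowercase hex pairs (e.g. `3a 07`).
c0 7d

line 1 (addi): pack op=0xc:4|rd=0:3|imm=125:9 = 0xc07d; big→ c0 7d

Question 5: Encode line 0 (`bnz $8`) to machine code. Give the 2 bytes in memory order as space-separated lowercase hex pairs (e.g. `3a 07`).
0. bnz fields op=0xa:4|imm=8:12 → word a008h → a0 08

a0 08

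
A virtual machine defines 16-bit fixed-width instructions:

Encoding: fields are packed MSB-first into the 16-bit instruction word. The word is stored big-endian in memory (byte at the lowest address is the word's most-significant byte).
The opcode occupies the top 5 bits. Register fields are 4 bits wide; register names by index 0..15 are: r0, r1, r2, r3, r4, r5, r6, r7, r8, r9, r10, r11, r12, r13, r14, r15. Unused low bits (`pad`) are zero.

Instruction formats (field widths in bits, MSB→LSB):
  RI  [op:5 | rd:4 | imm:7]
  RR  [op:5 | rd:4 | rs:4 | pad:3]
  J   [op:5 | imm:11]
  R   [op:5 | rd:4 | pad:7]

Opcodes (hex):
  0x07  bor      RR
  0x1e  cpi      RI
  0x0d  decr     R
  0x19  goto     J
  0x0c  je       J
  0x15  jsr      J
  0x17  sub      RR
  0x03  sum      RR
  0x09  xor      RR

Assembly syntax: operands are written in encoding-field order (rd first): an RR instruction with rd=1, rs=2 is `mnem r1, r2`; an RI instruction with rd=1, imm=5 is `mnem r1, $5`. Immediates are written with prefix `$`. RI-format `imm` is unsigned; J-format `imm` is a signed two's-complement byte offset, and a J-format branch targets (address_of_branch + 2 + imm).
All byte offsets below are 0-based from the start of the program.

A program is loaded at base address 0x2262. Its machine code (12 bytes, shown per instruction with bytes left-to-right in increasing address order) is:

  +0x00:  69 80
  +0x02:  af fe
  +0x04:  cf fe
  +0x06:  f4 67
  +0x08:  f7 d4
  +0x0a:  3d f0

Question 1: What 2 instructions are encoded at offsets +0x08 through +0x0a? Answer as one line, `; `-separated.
[08] f7 d4 → 0xf7d4
  opcode bits[15:11]=0x1e: cpi/RI
  rd: (w>>7)&0xf=0xf → r15
  imm: (w>>0)&0x7f=0x54 → $84
[0a] 3d f0 → 0x3df0
  opcode bits[15:11]=0x7: bor/RR
  rd: (w>>7)&0xf=0xb → r11
  rs: (w>>3)&0xf=0xe → r14

cpi r15, $84; bor r11, r14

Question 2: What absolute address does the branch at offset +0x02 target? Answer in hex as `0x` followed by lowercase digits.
0x2264

[02] af fe → 0xaffe
  top 5b → 0x15 → jsr [J]
  imm: (w>>0)&0x7ff=0x7fe (s11→-2) → $-2
  target = base 0x2262 + off 0x02 + 2 + imm -2 = 0x2264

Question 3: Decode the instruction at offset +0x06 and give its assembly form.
@+06  big-endian(f4 67) = 0xf467
  top 5b → 0x1e → cpi [RI]
  rd@[10:7]=0x8 ⇒ r8
  imm@[6:0]=0x67 ⇒ $103

cpi r8, $103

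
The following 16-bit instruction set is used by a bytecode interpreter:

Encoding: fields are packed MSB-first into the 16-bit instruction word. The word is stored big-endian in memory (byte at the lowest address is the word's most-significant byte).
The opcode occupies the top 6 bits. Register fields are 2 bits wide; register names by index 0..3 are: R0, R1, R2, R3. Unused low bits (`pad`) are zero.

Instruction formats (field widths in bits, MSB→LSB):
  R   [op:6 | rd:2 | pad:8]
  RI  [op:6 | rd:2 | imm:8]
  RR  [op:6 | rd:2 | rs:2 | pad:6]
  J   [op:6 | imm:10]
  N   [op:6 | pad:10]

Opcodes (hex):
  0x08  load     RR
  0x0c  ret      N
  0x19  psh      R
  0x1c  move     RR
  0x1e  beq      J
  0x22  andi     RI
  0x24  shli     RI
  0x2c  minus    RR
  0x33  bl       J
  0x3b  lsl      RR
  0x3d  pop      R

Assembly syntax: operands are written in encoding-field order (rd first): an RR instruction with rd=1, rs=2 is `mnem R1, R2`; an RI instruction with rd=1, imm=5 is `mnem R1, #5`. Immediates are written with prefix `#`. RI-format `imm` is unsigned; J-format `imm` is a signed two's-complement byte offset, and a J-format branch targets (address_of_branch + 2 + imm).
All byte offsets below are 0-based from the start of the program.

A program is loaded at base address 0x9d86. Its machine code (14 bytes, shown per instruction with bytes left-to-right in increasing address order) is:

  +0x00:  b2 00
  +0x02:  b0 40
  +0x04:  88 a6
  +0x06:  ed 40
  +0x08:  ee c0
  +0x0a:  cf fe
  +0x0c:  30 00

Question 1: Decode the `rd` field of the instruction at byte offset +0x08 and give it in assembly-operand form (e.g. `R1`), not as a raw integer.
R2

[08] ee c0 → 0xeec0
  top 6b → 0x3b → lsl [RR]
  rd@[9:8]=0x2 ⇒ R2
  rs@[7:6]=0x3 ⇒ R3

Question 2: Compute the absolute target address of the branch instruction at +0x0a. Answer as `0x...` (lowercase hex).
@+0a  big-endian(cf fe) = 0xcffe
  op=0xcffe>>10=0x33 ⇒ bl (J)
  imm@[9:0]=0x3fe (s10→-2) ⇒ #-2
  target = base 0x9d86 + off 0x0a + 2 + imm -2 = 0x9d90

0x9d90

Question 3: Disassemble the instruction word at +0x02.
off 0x02: read b0 40 as big → 0xb040
  op=0xb040>>10=0x2c ⇒ minus (RR)
  rd@[9:8]=0x0 ⇒ R0
  rs@[7:6]=0x1 ⇒ R1

minus R0, R1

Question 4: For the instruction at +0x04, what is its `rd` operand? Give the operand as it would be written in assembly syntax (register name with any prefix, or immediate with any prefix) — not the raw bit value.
R0

off 0x04: read 88 a6 as big → 0x88a6
  opcode bits[15:10]=0x22: andi/RI
  [9:8] rd=0 = R0
  [7:0] imm=166 = #166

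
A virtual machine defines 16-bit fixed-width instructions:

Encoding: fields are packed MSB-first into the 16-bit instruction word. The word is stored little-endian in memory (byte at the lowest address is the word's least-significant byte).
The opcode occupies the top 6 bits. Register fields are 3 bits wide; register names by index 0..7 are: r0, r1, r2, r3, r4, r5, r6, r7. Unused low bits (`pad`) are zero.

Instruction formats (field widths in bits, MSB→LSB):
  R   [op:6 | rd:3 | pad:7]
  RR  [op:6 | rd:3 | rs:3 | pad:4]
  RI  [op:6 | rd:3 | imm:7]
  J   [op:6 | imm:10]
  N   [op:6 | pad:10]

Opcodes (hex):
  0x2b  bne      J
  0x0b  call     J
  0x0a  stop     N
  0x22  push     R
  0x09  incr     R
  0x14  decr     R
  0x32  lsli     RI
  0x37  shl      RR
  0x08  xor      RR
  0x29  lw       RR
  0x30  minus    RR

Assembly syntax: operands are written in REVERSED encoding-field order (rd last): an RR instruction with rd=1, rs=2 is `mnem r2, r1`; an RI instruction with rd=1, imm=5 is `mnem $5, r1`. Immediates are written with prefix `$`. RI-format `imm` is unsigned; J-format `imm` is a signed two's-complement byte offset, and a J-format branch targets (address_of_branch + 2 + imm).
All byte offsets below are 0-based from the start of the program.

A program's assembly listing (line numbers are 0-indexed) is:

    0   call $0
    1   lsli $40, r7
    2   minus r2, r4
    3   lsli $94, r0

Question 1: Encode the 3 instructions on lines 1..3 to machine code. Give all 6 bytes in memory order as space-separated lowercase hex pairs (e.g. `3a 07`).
a8 cb 20 c2 5e c8

1. lsli fields op=0x32:6|rd=7:3|imm=40:7 → word cba8h → a8 cb
2. minus fields op=0x30:6|rd=4:3|rs=2:3|pad=0:4 → word c220h → 20 c2
3. lsli fields op=0x32:6|rd=0:3|imm=94:7 → word c85eh → 5e c8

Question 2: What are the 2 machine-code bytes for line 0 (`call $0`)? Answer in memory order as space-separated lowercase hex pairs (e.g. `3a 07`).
00 2c

line 0 (call): pack op=0xb:6|imm=0:10 = 0x2c00; little→ 00 2c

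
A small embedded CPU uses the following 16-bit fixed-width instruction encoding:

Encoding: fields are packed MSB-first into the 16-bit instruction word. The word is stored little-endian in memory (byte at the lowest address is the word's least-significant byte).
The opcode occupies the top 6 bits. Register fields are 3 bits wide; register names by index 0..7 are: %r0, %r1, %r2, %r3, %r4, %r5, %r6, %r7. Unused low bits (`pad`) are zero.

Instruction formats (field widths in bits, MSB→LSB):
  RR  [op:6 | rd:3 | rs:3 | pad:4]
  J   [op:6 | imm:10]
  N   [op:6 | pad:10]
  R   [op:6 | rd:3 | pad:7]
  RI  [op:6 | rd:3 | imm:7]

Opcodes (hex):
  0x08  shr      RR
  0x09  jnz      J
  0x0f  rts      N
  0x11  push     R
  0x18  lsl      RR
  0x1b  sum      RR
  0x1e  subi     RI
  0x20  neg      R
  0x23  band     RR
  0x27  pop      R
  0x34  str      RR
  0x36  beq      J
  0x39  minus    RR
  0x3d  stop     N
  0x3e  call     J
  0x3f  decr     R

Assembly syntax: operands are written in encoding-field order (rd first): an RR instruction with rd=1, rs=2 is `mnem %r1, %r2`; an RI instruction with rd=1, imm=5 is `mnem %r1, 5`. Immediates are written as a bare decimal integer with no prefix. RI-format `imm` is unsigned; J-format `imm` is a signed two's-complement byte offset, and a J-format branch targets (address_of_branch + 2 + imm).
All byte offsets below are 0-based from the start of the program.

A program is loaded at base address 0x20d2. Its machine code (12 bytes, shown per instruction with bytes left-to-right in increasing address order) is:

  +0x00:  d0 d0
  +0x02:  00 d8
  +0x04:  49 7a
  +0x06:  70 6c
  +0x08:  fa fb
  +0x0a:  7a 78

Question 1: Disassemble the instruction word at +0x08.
[08] fa fb → 0xfbfa
  top 6b → 0x3e → call [J]
  [9:0] imm=1018 (s10→-6) = -6

call -6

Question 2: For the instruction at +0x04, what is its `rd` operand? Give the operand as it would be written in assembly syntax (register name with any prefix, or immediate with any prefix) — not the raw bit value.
%r4

[04] 49 7a → 0x7a49
  opcode bits[15:10]=0x1e: subi/RI
  [9:7] rd=4 = %r4
  [6:0] imm=73 = 73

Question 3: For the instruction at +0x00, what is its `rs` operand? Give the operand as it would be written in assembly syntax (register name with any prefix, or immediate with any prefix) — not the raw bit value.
%r5

@+00  little-endian(d0 d0) = 0xd0d0
  opcode bits[15:10]=0x34: str/RR
  rd@[9:7]=0x1 ⇒ %r1
  rs@[6:4]=0x5 ⇒ %r5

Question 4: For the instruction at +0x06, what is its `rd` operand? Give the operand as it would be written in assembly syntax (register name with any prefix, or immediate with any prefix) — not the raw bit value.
%r0

[06] 70 6c → 0x6c70
  op=0x6c70>>10=0x1b ⇒ sum (RR)
  rd: (w>>7)&0x7=0x0 → %r0
  rs: (w>>4)&0x7=0x7 → %r7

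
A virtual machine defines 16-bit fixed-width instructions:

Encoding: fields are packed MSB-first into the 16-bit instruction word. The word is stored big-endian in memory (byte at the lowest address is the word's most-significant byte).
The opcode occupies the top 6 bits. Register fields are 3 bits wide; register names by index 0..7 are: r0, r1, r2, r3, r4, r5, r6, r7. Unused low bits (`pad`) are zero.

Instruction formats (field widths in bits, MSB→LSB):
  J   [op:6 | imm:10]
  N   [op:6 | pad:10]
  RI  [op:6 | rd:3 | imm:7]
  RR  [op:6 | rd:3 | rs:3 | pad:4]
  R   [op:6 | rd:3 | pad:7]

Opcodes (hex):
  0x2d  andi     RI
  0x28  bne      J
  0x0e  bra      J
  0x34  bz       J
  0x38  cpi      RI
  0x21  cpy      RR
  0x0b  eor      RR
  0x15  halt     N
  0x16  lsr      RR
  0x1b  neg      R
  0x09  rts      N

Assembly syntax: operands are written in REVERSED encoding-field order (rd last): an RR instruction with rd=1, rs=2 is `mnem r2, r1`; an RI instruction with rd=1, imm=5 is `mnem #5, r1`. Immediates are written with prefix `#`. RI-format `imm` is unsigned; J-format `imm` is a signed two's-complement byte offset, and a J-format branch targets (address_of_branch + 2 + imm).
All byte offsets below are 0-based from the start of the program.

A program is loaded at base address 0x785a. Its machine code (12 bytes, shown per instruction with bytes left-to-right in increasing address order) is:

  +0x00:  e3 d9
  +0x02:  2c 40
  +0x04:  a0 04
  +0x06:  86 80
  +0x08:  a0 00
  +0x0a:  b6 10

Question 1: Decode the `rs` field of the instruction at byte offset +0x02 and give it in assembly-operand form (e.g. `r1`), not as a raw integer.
r4

[02] 2c 40 → 0x2c40
  opcode bits[15:10]=0xb: eor/RR
  [9:7] rd=0 = r0
  [6:4] rs=4 = r4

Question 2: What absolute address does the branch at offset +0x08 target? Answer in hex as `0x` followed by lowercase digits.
0x7864

off 0x08: read a0 00 as big → 0xa000
  top 6b → 0x28 → bne [J]
  [9:0] imm=0 = #0
  target = base 0x785a + off 0x08 + 2 + imm 0 = 0x7864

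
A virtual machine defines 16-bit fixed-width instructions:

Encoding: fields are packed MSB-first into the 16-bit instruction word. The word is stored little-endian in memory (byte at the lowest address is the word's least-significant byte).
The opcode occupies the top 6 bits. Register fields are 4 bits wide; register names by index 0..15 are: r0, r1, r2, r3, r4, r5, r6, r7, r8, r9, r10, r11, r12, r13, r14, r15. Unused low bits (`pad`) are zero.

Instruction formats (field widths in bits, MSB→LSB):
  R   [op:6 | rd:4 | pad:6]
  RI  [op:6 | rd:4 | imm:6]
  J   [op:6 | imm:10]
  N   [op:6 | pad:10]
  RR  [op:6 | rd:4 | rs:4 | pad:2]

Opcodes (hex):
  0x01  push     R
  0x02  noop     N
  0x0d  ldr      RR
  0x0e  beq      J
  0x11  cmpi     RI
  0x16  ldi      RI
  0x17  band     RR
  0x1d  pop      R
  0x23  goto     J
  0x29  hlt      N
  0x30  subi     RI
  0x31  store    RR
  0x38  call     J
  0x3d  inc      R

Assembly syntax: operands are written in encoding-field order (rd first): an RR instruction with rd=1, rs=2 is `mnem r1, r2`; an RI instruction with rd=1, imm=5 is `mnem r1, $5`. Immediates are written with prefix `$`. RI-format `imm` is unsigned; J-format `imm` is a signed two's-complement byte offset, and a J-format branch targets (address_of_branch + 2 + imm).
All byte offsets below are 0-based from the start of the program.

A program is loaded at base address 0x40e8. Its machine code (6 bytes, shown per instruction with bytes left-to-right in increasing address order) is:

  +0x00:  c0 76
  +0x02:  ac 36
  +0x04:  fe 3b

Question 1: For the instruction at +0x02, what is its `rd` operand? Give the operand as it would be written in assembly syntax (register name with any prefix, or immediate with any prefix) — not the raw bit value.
+0x02: ac 36 ⇒ word 0x36ac (little)
  op=0x36ac>>10=0xd ⇒ ldr (RR)
  rd: (w>>6)&0xf=0xa → r10
  rs: (w>>2)&0xf=0xb → r11

r10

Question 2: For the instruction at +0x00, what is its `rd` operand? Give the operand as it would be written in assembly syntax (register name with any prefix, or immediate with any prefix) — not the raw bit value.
r11

+0x00: c0 76 ⇒ word 0x76c0 (little)
  opcode bits[15:10]=0x1d: pop/R
  [9:6] rd=11 = r11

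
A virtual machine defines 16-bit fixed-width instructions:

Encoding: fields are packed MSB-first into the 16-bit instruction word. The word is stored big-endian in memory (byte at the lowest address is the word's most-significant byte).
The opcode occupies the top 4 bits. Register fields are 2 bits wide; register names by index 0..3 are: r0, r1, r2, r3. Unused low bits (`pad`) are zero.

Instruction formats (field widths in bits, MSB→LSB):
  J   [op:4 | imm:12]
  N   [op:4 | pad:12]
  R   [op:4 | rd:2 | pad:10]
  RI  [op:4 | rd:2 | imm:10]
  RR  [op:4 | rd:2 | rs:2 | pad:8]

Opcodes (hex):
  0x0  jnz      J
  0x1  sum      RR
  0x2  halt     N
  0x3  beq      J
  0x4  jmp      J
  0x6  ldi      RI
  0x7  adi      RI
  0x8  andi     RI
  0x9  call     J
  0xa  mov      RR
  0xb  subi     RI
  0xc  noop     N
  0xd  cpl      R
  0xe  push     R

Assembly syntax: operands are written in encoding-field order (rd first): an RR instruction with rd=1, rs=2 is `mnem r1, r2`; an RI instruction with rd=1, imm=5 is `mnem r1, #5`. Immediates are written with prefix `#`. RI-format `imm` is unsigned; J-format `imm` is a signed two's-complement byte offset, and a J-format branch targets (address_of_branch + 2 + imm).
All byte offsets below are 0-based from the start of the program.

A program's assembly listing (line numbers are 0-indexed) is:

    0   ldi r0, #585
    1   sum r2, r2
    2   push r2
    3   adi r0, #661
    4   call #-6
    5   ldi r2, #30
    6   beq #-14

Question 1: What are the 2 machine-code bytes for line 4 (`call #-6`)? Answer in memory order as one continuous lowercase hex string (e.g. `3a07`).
4. call fields op=0x9:4|imm=-6:12 → word 9ffah → 9f fa

9ffa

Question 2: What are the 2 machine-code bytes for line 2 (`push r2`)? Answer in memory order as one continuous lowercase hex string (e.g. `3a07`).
e800

L2: push op=0xe:4|rd=2:2|pad=0:10 ⇒ 0xe800 ⇒ big e8 00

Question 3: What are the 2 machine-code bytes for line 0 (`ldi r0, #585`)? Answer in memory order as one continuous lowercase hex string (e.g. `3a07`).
6249

0. ldi fields op=0x6:4|rd=0:2|imm=585:10 → word 6249h → 62 49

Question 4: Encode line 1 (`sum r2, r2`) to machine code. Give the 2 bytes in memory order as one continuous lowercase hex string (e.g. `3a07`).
1a00

L1: sum op=0x1:4|rd=2:2|rs=2:2|pad=0:8 ⇒ 0x1a00 ⇒ big 1a 00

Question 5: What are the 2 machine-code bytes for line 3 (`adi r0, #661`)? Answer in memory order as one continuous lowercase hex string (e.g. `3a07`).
7295

L3: adi op=0x7:4|rd=0:2|imm=661:10 ⇒ 0x7295 ⇒ big 72 95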